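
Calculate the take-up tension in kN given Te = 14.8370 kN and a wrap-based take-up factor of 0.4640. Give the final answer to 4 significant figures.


T_tu = 14.8370 * 0.4640
T_tu = 6.884 kN


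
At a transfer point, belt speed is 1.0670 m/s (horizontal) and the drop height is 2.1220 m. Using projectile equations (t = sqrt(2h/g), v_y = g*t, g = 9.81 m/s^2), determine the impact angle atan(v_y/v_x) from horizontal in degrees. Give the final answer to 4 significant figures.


t = sqrt(2*2.1220/9.81) = 0.657738 s
v_y = 9.81 * 0.657738 = 6.45241 m/s
angle = atan(6.45241 / 1.0670) = 80.61 deg


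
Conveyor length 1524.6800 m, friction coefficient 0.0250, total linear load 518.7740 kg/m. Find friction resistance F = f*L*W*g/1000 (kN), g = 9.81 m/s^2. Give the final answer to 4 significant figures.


F = 0.0250 * 1524.6800 * 518.7740 * 9.81 / 1000
F = 194.0 kN


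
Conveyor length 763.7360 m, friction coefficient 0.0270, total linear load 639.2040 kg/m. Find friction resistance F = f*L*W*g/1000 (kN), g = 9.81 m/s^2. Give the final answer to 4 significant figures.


F = 0.0270 * 763.7360 * 639.2040 * 9.81 / 1000
F = 129.3 kN


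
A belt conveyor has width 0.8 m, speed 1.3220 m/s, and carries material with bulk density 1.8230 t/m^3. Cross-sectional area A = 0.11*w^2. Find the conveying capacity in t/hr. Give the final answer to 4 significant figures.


A = 0.11 * 0.8^2 = 0.0704 m^2
C = 0.0704 * 1.3220 * 1.8230 * 3600
C = 610.8 t/hr


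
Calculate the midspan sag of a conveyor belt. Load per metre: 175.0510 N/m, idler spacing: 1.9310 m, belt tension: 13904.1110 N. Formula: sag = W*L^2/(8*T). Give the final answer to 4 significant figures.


sag = 175.0510 * 1.9310^2 / (8 * 13904.1110)
sag = 0.005868 m


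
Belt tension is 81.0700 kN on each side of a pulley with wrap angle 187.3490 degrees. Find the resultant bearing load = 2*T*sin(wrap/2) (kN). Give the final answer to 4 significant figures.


F = 2 * 81.0700 * sin(187.3490/2 deg)
F = 161.8 kN


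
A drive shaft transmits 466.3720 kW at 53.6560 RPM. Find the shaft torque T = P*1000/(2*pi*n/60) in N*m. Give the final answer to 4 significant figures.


omega = 2*pi*53.6560/60 = 5.61884 rad/s
T = 466.3720*1000 / 5.61884
T = 83000 N*m


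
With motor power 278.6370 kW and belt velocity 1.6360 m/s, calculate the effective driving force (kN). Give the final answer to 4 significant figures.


Te = P / v = 278.6370 / 1.6360
Te = 170.3 kN


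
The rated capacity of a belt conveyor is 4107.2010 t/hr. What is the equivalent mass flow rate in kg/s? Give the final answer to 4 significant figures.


m_dot = 4107.2010 * 1000 / 3600
m_dot = 1141 kg/s


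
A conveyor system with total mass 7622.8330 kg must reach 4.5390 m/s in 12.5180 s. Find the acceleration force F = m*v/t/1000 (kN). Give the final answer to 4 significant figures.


F = 7622.8330 * 4.5390 / 12.5180 / 1000
F = 2.764 kN


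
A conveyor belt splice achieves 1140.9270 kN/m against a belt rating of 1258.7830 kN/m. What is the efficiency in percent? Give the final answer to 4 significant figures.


Eff = 1140.9270 / 1258.7830 * 100
Eff = 90.64 %


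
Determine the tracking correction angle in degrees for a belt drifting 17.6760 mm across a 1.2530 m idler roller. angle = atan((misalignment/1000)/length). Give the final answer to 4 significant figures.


misalign_m = 17.6760 / 1000 = 0.017676 m
angle = atan(0.017676 / 1.2530)
angle = 0.8082 deg


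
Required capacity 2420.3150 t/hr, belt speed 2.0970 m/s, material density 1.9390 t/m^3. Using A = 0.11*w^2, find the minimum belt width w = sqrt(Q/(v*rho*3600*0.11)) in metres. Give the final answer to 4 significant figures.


A_req = 2420.3150 / (2.0970 * 1.9390 * 3600) = 0.165346 m^2
w = sqrt(0.165346 / 0.11)
w = 1.226 m


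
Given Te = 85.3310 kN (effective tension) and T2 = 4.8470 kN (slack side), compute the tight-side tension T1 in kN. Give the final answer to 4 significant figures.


T1 = Te + T2 = 85.3310 + 4.8470
T1 = 90.18 kN


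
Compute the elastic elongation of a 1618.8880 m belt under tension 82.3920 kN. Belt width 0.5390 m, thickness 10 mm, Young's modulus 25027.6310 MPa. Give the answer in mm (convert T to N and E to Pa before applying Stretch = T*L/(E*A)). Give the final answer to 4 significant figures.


A = 0.5390 * 0.01 = 0.00539 m^2
Stretch = 82.3920*1000 * 1618.8880 / (25027.6310e6 * 0.00539) * 1000
Stretch = 988.8 mm


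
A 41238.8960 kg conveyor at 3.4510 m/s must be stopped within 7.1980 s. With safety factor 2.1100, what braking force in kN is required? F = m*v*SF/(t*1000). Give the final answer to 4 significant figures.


F = 41238.8960 * 3.4510 / 7.1980 * 2.1100 / 1000
F = 41.72 kN


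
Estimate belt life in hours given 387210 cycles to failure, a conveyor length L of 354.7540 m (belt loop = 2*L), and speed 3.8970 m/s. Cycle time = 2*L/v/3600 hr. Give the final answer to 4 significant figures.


cycle_time = 2 * 354.7540 / 3.8970 / 3600 = 0.0505737 hr
life = 387210 * 0.0505737 = 19580 hours


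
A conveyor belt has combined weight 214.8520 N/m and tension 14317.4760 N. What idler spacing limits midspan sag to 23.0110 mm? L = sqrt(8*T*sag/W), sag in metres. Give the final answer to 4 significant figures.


sag = 23.0110/1000 = 0.023011 m
L = sqrt(8 * 14317.4760 * 0.023011 / 214.8520)
L = 3.502 m


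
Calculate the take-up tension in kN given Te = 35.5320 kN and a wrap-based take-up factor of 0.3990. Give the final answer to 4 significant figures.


T_tu = 35.5320 * 0.3990
T_tu = 14.18 kN


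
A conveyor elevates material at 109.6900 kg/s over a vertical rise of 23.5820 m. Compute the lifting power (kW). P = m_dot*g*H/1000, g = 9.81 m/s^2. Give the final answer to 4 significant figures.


P = 109.6900 * 9.81 * 23.5820 / 1000
P = 25.38 kW


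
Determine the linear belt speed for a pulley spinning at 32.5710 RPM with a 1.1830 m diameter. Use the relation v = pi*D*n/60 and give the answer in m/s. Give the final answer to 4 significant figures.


v = pi * 1.1830 * 32.5710 / 60
v = 2.018 m/s


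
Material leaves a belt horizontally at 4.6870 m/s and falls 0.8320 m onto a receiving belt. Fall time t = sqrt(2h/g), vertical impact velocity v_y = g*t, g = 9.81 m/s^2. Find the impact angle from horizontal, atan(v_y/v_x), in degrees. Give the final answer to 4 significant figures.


t = sqrt(2*0.8320/9.81) = 0.411853 s
v_y = 9.81 * 0.411853 = 4.04028 m/s
angle = atan(4.04028 / 4.6870) = 40.76 deg


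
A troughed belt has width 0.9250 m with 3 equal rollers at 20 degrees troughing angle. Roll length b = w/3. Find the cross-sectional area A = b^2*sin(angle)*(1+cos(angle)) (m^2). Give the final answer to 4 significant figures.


b = 0.9250/3 = 0.308333 m
A = 0.308333^2 * sin(20 deg) * (1 + cos(20 deg))
A = 0.06307 m^2


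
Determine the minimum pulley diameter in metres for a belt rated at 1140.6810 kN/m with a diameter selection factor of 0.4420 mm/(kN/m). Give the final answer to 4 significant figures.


D = 1140.6810 * 0.4420 / 1000
D = 0.5042 m


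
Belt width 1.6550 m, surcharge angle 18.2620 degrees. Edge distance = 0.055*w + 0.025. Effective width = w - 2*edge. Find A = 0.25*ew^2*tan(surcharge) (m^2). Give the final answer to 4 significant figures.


edge = 0.055*1.6550 + 0.025 = 0.116025 m
ew = 1.6550 - 2*0.116025 = 1.42295 m
A = 0.25 * 1.42295^2 * tan(18.2620 deg)
A = 0.1670 m^2


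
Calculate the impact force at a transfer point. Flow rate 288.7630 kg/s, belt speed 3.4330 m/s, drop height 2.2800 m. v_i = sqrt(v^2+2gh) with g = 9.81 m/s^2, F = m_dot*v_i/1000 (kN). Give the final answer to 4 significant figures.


v_i = sqrt(3.4330^2 + 2*9.81*2.2800) = 7.51792 m/s
F = 288.7630 * 7.51792 / 1000
F = 2.171 kN


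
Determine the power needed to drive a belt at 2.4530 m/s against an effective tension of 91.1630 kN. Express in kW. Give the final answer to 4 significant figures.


P = Te * v = 91.1630 * 2.4530
P = 223.6 kW


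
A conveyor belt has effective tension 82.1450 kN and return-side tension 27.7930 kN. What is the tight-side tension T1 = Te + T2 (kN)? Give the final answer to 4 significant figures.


T1 = Te + T2 = 82.1450 + 27.7930
T1 = 109.9 kN


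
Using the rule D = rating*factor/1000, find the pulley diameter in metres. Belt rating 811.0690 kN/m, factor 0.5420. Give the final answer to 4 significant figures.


D = 811.0690 * 0.5420 / 1000
D = 0.4396 m


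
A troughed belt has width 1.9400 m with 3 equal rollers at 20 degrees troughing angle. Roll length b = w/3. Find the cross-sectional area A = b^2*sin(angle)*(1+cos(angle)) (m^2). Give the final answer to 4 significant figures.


b = 1.9400/3 = 0.646667 m
A = 0.646667^2 * sin(20 deg) * (1 + cos(20 deg))
A = 0.2774 m^2


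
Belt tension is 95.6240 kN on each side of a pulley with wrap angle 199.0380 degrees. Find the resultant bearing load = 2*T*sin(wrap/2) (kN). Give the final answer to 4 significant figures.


F = 2 * 95.6240 * sin(199.0380/2 deg)
F = 188.6 kN


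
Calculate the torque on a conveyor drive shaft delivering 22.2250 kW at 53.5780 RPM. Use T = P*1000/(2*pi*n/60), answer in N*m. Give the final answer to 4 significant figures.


omega = 2*pi*53.5780/60 = 5.61068 rad/s
T = 22.2250*1000 / 5.61068
T = 3961 N*m


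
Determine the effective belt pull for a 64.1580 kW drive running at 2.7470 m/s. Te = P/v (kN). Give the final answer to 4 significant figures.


Te = P / v = 64.1580 / 2.7470
Te = 23.36 kN


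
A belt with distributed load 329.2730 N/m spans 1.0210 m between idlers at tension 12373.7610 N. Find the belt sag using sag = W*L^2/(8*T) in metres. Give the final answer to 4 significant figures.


sag = 329.2730 * 1.0210^2 / (8 * 12373.7610)
sag = 0.003467 m


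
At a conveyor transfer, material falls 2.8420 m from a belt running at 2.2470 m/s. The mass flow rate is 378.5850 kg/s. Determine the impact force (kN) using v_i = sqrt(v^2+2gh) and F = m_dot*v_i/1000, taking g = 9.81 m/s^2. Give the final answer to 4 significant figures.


v_i = sqrt(2.2470^2 + 2*9.81*2.8420) = 7.79802 m/s
F = 378.5850 * 7.79802 / 1000
F = 2.952 kN


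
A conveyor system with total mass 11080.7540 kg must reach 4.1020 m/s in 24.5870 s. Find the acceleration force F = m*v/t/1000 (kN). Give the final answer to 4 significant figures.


F = 11080.7540 * 4.1020 / 24.5870 / 1000
F = 1.849 kN


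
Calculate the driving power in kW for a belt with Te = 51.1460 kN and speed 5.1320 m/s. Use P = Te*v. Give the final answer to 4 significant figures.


P = Te * v = 51.1460 * 5.1320
P = 262.5 kW


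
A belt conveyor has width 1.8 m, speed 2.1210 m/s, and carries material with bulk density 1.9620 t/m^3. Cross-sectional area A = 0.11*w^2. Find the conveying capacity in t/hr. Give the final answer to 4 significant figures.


A = 0.11 * 1.8^2 = 0.3564 m^2
C = 0.3564 * 2.1210 * 1.9620 * 3600
C = 5339 t/hr


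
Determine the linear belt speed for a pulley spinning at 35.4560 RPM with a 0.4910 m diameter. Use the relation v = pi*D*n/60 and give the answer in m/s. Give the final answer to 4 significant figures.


v = pi * 0.4910 * 35.4560 / 60
v = 0.9115 m/s


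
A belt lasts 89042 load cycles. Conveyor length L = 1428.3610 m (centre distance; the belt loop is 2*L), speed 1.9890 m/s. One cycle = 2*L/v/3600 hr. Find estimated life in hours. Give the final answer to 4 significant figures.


cycle_time = 2 * 1428.3610 / 1.9890 / 3600 = 0.398961 hr
life = 89042 * 0.398961 = 35520 hours


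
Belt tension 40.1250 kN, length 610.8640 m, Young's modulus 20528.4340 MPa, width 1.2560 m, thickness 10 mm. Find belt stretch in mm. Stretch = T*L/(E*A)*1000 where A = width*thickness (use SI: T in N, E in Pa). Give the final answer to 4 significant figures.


A = 1.2560 * 0.01 = 0.01256 m^2
Stretch = 40.1250*1000 * 610.8640 / (20528.4340e6 * 0.01256) * 1000
Stretch = 95.06 mm


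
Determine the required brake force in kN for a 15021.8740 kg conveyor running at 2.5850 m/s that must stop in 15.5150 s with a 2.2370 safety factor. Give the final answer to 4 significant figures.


F = 15021.8740 * 2.5850 / 15.5150 * 2.2370 / 1000
F = 5.599 kN


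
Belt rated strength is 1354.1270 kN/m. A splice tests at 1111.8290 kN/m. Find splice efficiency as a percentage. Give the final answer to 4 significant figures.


Eff = 1111.8290 / 1354.1270 * 100
Eff = 82.11 %


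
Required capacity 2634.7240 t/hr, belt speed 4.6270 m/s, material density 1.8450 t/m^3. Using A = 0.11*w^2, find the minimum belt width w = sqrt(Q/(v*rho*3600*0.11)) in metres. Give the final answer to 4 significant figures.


A_req = 2634.7240 / (4.6270 * 1.8450 * 3600) = 0.0857308 m^2
w = sqrt(0.0857308 / 0.11)
w = 0.8828 m


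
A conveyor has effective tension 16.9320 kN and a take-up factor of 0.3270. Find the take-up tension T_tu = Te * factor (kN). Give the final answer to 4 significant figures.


T_tu = 16.9320 * 0.3270
T_tu = 5.537 kN


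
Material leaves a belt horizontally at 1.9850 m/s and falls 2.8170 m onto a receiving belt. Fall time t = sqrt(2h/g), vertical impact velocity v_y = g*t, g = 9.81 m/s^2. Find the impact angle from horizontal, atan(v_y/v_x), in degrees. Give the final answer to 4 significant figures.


t = sqrt(2*2.8170/9.81) = 0.757834 s
v_y = 9.81 * 0.757834 = 7.43435 m/s
angle = atan(7.43435 / 1.9850) = 75.05 deg


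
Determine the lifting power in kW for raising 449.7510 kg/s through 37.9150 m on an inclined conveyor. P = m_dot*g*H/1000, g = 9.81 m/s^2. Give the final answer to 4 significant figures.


P = 449.7510 * 9.81 * 37.9150 / 1000
P = 167.3 kW


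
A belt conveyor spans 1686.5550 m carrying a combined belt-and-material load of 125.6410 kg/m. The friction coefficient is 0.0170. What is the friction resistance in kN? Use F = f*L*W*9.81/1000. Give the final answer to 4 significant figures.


F = 0.0170 * 1686.5550 * 125.6410 * 9.81 / 1000
F = 35.34 kN


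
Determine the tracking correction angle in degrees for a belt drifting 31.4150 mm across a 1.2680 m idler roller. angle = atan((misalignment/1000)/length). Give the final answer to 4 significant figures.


misalign_m = 31.4150 / 1000 = 0.031415 m
angle = atan(0.031415 / 1.2680)
angle = 1.419 deg


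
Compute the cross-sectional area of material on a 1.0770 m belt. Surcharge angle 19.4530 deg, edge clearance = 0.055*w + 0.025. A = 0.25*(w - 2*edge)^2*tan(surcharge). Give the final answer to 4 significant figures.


edge = 0.055*1.0770 + 0.025 = 0.084235 m
ew = 1.0770 - 2*0.084235 = 0.90853 m
A = 0.25 * 0.90853^2 * tan(19.4530 deg)
A = 0.07288 m^2


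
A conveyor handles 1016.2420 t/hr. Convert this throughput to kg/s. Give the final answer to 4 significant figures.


m_dot = 1016.2420 * 1000 / 3600
m_dot = 282.3 kg/s


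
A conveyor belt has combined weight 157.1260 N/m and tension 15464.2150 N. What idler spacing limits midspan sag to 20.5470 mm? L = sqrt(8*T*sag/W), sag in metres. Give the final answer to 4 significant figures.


sag = 20.5470/1000 = 0.020547 m
L = sqrt(8 * 15464.2150 * 0.020547 / 157.1260)
L = 4.022 m


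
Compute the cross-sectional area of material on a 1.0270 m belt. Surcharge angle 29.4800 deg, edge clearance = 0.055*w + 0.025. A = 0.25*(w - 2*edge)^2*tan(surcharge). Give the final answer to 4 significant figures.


edge = 0.055*1.0270 + 0.025 = 0.081485 m
ew = 1.0270 - 2*0.081485 = 0.86403 m
A = 0.25 * 0.86403^2 * tan(29.4800 deg)
A = 0.1055 m^2


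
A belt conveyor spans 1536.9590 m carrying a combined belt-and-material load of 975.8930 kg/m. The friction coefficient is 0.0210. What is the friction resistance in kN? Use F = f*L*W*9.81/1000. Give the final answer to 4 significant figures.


F = 0.0210 * 1536.9590 * 975.8930 * 9.81 / 1000
F = 309.0 kN


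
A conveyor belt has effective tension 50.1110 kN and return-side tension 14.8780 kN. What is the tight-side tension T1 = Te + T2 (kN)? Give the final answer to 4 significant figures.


T1 = Te + T2 = 50.1110 + 14.8780
T1 = 64.99 kN


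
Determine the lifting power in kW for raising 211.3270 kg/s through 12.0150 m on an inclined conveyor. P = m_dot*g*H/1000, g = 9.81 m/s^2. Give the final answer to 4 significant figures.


P = 211.3270 * 9.81 * 12.0150 / 1000
P = 24.91 kW


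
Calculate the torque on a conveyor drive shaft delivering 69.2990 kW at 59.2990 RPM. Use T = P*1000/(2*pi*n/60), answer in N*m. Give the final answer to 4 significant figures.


omega = 2*pi*59.2990/60 = 6.20978 rad/s
T = 69.2990*1000 / 6.20978
T = 11160 N*m


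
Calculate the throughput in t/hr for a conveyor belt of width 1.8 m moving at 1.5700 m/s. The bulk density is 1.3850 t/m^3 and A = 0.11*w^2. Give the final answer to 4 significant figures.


A = 0.11 * 1.8^2 = 0.3564 m^2
C = 0.3564 * 1.5700 * 1.3850 * 3600
C = 2790 t/hr


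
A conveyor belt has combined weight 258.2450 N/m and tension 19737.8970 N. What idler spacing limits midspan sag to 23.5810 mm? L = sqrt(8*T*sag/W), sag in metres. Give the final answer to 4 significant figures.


sag = 23.5810/1000 = 0.023581 m
L = sqrt(8 * 19737.8970 * 0.023581 / 258.2450)
L = 3.797 m


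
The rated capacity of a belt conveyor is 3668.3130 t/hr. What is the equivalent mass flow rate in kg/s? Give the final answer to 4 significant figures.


m_dot = 3668.3130 * 1000 / 3600
m_dot = 1019 kg/s


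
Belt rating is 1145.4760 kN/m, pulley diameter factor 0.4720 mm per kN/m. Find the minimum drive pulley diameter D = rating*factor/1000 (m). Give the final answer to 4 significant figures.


D = 1145.4760 * 0.4720 / 1000
D = 0.5407 m


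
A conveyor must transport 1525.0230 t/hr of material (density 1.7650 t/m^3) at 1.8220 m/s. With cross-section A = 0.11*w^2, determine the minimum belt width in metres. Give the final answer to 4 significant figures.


A_req = 1525.0230 / (1.8220 * 1.7650 * 3600) = 0.131729 m^2
w = sqrt(0.131729 / 0.11)
w = 1.094 m


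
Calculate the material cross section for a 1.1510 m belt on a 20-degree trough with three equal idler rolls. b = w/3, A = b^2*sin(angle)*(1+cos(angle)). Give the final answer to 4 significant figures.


b = 1.1510/3 = 0.383667 m
A = 0.383667^2 * sin(20 deg) * (1 + cos(20 deg))
A = 0.09765 m^2


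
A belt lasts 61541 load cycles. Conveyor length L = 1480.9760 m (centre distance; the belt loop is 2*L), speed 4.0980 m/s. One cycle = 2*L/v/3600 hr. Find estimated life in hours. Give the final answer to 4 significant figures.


cycle_time = 2 * 1480.9760 / 4.0980 / 3600 = 0.200772 hr
life = 61541 * 0.200772 = 12360 hours


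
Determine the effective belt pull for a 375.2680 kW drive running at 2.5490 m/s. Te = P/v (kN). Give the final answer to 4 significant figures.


Te = P / v = 375.2680 / 2.5490
Te = 147.2 kN


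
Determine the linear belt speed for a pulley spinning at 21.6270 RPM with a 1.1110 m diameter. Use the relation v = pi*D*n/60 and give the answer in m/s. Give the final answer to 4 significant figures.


v = pi * 1.1110 * 21.6270 / 60
v = 1.258 m/s


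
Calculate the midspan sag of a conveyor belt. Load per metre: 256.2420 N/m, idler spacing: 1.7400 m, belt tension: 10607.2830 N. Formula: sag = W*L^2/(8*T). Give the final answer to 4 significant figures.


sag = 256.2420 * 1.7400^2 / (8 * 10607.2830)
sag = 0.009142 m


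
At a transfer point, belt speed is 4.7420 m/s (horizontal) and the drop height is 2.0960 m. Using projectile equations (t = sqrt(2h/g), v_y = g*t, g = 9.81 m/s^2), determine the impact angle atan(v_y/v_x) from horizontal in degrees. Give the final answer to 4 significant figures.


t = sqrt(2*2.0960/9.81) = 0.653696 s
v_y = 9.81 * 0.653696 = 6.41276 m/s
angle = atan(6.41276 / 4.7420) = 53.52 deg


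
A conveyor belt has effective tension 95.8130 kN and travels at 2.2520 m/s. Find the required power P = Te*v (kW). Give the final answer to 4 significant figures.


P = Te * v = 95.8130 * 2.2520
P = 215.8 kW


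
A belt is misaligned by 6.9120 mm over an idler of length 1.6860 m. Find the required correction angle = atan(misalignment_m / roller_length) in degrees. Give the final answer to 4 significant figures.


misalign_m = 6.9120 / 1000 = 0.006912 m
angle = atan(0.006912 / 1.6860)
angle = 0.2349 deg


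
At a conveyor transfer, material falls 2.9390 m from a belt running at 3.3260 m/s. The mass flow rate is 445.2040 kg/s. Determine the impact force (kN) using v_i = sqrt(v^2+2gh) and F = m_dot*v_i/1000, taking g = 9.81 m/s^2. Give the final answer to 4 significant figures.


v_i = sqrt(3.3260^2 + 2*9.81*2.9390) = 8.29008 m/s
F = 445.2040 * 8.29008 / 1000
F = 3.691 kN


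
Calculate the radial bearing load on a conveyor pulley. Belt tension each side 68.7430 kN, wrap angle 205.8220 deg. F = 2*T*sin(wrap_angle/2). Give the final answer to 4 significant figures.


F = 2 * 68.7430 * sin(205.8220/2 deg)
F = 134.0 kN


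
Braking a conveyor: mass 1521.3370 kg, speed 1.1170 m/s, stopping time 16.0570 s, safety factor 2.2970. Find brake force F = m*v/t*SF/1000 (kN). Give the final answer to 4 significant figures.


F = 1521.3370 * 1.1170 / 16.0570 * 2.2970 / 1000
F = 0.2431 kN


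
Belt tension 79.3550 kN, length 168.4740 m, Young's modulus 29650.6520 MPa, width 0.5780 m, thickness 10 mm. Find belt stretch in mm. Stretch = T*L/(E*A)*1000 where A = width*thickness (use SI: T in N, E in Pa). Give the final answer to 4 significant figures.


A = 0.5780 * 0.01 = 0.00578 m^2
Stretch = 79.3550*1000 * 168.4740 / (29650.6520e6 * 0.00578) * 1000
Stretch = 78.01 mm


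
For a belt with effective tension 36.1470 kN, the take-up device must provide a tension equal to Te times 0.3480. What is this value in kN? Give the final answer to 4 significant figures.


T_tu = 36.1470 * 0.3480
T_tu = 12.58 kN


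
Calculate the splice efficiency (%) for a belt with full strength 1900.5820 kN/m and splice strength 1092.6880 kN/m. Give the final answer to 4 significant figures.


Eff = 1092.6880 / 1900.5820 * 100
Eff = 57.49 %


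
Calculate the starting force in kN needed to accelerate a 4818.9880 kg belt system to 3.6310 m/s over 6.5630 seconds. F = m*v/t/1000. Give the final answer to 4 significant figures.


F = 4818.9880 * 3.6310 / 6.5630 / 1000
F = 2.666 kN


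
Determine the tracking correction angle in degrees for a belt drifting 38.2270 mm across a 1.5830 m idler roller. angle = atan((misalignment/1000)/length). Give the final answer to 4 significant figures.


misalign_m = 38.2270 / 1000 = 0.038227 m
angle = atan(0.038227 / 1.5830)
angle = 1.383 deg


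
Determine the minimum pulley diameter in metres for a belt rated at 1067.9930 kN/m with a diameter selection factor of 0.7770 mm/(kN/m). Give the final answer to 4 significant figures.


D = 1067.9930 * 0.7770 / 1000
D = 0.8298 m


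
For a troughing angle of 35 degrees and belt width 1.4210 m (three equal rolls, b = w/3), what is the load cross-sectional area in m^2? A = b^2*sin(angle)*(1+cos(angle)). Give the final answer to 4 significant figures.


b = 1.4210/3 = 0.473667 m
A = 0.473667^2 * sin(35 deg) * (1 + cos(35 deg))
A = 0.2341 m^2


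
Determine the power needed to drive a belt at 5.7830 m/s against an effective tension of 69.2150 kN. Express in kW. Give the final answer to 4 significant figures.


P = Te * v = 69.2150 * 5.7830
P = 400.3 kW


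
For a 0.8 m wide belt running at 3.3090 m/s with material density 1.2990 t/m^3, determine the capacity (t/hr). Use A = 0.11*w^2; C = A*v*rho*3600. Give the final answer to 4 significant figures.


A = 0.11 * 0.8^2 = 0.0704 m^2
C = 0.0704 * 3.3090 * 1.2990 * 3600
C = 1089 t/hr


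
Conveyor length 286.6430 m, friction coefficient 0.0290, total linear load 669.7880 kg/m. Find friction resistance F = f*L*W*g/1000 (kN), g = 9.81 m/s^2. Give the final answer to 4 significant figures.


F = 0.0290 * 286.6430 * 669.7880 * 9.81 / 1000
F = 54.62 kN


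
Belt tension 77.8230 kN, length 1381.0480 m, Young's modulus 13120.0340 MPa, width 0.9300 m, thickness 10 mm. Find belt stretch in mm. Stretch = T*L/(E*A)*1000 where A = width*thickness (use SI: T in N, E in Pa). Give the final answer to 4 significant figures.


A = 0.9300 * 0.01 = 0.00930 m^2
Stretch = 77.8230*1000 * 1381.0480 / (13120.0340e6 * 0.00930) * 1000
Stretch = 880.8 mm


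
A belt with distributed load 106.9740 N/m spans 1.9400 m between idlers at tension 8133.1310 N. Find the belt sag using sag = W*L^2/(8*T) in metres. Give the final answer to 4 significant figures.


sag = 106.9740 * 1.9400^2 / (8 * 8133.1310)
sag = 0.006188 m


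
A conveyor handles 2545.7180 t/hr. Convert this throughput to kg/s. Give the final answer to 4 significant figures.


m_dot = 2545.7180 * 1000 / 3600
m_dot = 707.1 kg/s


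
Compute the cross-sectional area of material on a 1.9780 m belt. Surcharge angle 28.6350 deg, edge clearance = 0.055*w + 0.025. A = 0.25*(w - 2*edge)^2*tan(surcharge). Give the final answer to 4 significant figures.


edge = 0.055*1.9780 + 0.025 = 0.13379 m
ew = 1.9780 - 2*0.13379 = 1.71042 m
A = 0.25 * 1.71042^2 * tan(28.6350 deg)
A = 0.3993 m^2


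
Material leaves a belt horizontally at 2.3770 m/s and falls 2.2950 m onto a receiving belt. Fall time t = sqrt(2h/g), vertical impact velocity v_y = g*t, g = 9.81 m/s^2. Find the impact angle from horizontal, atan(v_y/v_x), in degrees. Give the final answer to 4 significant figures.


t = sqrt(2*2.2950/9.81) = 0.684025 s
v_y = 9.81 * 0.684025 = 6.71029 m/s
angle = atan(6.71029 / 2.3770) = 70.49 deg


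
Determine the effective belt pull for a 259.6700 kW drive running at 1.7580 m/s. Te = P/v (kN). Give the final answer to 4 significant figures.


Te = P / v = 259.6700 / 1.7580
Te = 147.7 kN


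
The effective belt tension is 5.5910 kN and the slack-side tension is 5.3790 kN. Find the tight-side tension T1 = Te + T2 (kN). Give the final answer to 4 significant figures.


T1 = Te + T2 = 5.5910 + 5.3790
T1 = 10.97 kN


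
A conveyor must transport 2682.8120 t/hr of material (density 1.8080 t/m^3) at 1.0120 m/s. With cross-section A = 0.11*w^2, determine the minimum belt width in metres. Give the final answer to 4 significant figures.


A_req = 2682.8120 / (1.0120 * 1.8080 * 3600) = 0.407295 m^2
w = sqrt(0.407295 / 0.11)
w = 1.924 m


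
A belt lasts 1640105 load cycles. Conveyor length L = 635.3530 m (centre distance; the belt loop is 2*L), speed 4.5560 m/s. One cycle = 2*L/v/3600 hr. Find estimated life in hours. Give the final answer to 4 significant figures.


cycle_time = 2 * 635.3530 / 4.5560 / 3600 = 0.0774745 hr
life = 1640105 * 0.0774745 = 127100 hours


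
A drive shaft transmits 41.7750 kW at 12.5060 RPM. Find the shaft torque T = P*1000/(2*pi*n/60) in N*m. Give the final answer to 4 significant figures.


omega = 2*pi*12.5060/60 = 1.30963 rad/s
T = 41.7750*1000 / 1.30963
T = 31900 N*m


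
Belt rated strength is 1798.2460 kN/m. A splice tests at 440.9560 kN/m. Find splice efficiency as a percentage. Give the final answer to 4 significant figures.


Eff = 440.9560 / 1798.2460 * 100
Eff = 24.52 %


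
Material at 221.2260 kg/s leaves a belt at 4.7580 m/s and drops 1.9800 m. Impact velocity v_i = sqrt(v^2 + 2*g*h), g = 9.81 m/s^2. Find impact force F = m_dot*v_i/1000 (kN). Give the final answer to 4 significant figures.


v_i = sqrt(4.7580^2 + 2*9.81*1.9800) = 7.84131 m/s
F = 221.2260 * 7.84131 / 1000
F = 1.735 kN


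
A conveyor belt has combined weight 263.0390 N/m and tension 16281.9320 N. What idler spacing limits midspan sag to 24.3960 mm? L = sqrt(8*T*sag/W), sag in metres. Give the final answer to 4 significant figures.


sag = 24.3960/1000 = 0.024396 m
L = sqrt(8 * 16281.9320 * 0.024396 / 263.0390)
L = 3.476 m


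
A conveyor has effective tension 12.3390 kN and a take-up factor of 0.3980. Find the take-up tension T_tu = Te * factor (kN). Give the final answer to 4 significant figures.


T_tu = 12.3390 * 0.3980
T_tu = 4.911 kN


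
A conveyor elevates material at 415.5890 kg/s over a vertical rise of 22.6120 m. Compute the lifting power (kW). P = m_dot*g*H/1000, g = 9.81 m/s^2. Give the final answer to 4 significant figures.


P = 415.5890 * 9.81 * 22.6120 / 1000
P = 92.19 kW


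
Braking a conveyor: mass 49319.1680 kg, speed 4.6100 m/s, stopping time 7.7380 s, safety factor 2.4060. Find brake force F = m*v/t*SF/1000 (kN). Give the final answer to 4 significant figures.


F = 49319.1680 * 4.6100 / 7.7380 * 2.4060 / 1000
F = 70.69 kN


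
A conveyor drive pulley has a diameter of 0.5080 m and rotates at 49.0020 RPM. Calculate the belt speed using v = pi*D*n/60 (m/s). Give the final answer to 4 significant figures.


v = pi * 0.5080 * 49.0020 / 60
v = 1.303 m/s


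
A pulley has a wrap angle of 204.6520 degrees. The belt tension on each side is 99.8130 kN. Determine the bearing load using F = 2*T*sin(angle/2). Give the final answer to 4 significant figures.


F = 2 * 99.8130 * sin(204.6520/2 deg)
F = 195.0 kN


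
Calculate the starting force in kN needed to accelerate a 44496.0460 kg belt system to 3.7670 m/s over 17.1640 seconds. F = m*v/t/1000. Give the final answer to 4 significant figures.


F = 44496.0460 * 3.7670 / 17.1640 / 1000
F = 9.766 kN


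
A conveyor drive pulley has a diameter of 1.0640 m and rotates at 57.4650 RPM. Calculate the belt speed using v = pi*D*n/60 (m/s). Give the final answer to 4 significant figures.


v = pi * 1.0640 * 57.4650 / 60
v = 3.201 m/s


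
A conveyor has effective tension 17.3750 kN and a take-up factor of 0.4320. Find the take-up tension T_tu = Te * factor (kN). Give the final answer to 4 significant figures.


T_tu = 17.3750 * 0.4320
T_tu = 7.506 kN


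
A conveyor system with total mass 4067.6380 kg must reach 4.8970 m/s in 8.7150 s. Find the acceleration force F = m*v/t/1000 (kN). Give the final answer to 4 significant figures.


F = 4067.6380 * 4.8970 / 8.7150 / 1000
F = 2.286 kN


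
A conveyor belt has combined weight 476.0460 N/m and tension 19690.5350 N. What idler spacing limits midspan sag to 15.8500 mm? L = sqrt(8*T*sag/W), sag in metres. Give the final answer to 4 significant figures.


sag = 15.8500/1000 = 0.015850 m
L = sqrt(8 * 19690.5350 * 0.015850 / 476.0460)
L = 2.290 m


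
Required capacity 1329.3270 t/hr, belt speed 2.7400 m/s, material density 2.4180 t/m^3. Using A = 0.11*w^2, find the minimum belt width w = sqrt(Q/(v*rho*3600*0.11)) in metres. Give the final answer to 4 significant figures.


A_req = 1329.3270 / (2.7400 * 2.4180 * 3600) = 0.0557343 m^2
w = sqrt(0.0557343 / 0.11)
w = 0.7118 m


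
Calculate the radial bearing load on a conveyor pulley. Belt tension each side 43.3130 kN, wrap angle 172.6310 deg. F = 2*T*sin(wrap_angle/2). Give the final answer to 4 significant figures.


F = 2 * 43.3130 * sin(172.6310/2 deg)
F = 86.45 kN


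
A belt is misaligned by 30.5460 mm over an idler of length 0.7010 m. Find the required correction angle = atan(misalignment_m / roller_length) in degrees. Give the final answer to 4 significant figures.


misalign_m = 30.5460 / 1000 = 0.030546 m
angle = atan(0.030546 / 0.7010)
angle = 2.495 deg


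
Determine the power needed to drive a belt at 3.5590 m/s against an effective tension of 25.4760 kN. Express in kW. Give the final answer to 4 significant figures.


P = Te * v = 25.4760 * 3.5590
P = 90.67 kW


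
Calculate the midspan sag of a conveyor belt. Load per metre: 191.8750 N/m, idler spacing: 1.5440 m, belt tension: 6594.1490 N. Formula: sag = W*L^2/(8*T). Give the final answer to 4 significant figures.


sag = 191.8750 * 1.5440^2 / (8 * 6594.1490)
sag = 0.008671 m


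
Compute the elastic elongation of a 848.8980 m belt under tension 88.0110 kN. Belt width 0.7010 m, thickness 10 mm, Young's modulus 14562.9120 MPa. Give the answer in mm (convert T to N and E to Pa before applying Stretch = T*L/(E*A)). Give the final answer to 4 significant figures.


A = 0.7010 * 0.01 = 0.00701 m^2
Stretch = 88.0110*1000 * 848.8980 / (14562.9120e6 * 0.00701) * 1000
Stretch = 731.9 mm


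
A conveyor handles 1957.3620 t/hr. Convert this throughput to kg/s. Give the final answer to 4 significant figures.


m_dot = 1957.3620 * 1000 / 3600
m_dot = 543.7 kg/s


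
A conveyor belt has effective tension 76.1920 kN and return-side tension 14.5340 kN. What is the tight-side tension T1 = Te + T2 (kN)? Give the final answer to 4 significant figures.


T1 = Te + T2 = 76.1920 + 14.5340
T1 = 90.73 kN


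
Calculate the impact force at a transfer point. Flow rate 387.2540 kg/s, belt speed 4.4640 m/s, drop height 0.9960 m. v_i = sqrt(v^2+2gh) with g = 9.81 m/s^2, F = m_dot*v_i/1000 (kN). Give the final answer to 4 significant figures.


v_i = sqrt(4.4640^2 + 2*9.81*0.9960) = 6.28242 m/s
F = 387.2540 * 6.28242 / 1000
F = 2.433 kN


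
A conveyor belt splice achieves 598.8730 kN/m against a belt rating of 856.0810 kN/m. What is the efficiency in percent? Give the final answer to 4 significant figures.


Eff = 598.8730 / 856.0810 * 100
Eff = 69.96 %


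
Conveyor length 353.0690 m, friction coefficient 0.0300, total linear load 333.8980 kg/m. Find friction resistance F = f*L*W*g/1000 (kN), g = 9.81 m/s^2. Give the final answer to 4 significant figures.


F = 0.0300 * 353.0690 * 333.8980 * 9.81 / 1000
F = 34.69 kN


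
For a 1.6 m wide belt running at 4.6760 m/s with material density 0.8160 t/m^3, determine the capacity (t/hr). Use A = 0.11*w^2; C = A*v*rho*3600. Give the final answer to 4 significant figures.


A = 0.11 * 1.6^2 = 0.2816 m^2
C = 0.2816 * 4.6760 * 0.8160 * 3600
C = 3868 t/hr


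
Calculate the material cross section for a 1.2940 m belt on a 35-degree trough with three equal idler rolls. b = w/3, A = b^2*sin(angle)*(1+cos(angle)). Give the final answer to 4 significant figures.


b = 1.2940/3 = 0.431333 m
A = 0.431333^2 * sin(35 deg) * (1 + cos(35 deg))
A = 0.1941 m^2


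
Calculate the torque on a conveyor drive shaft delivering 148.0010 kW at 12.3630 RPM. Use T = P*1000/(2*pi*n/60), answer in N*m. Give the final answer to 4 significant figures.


omega = 2*pi*12.3630/60 = 1.29465 rad/s
T = 148.0010*1000 / 1.29465
T = 114300 N*m


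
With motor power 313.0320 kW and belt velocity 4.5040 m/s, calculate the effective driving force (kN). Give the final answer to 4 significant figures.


Te = P / v = 313.0320 / 4.5040
Te = 69.50 kN


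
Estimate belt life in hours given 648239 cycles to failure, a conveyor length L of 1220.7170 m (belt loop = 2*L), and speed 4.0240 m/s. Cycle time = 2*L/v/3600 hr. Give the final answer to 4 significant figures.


cycle_time = 2 * 1220.7170 / 4.0240 / 3600 = 0.168533 hr
life = 648239 * 0.168533 = 109200 hours


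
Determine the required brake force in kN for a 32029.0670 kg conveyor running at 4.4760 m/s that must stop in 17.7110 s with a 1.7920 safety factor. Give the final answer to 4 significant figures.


F = 32029.0670 * 4.4760 / 17.7110 * 1.7920 / 1000
F = 14.51 kN


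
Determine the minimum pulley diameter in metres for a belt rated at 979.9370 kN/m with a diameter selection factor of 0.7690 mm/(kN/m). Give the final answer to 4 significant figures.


D = 979.9370 * 0.7690 / 1000
D = 0.7536 m


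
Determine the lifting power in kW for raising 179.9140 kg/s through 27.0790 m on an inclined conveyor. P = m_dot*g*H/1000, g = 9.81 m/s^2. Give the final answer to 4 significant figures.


P = 179.9140 * 9.81 * 27.0790 / 1000
P = 47.79 kW


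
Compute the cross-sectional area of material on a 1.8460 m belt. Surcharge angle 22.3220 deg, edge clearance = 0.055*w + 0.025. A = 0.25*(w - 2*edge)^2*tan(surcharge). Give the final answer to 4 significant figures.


edge = 0.055*1.8460 + 0.025 = 0.12653 m
ew = 1.8460 - 2*0.12653 = 1.59294 m
A = 0.25 * 1.59294^2 * tan(22.3220 deg)
A = 0.2605 m^2


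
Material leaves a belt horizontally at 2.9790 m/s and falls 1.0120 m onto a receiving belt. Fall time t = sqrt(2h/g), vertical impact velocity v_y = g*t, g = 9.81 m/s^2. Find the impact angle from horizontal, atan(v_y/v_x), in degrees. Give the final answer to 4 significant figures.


t = sqrt(2*1.0120/9.81) = 0.454225 s
v_y = 9.81 * 0.454225 = 4.45595 m/s
angle = atan(4.45595 / 2.9790) = 56.24 deg


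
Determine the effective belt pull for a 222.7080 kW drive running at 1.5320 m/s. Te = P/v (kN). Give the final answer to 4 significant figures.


Te = P / v = 222.7080 / 1.5320
Te = 145.4 kN


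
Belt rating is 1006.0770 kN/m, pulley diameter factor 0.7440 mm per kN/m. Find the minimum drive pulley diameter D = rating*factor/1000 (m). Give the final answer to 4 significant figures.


D = 1006.0770 * 0.7440 / 1000
D = 0.7485 m


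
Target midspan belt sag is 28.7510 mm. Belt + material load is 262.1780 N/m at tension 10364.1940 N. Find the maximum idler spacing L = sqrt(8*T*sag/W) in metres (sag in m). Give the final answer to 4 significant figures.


sag = 28.7510/1000 = 0.028751 m
L = sqrt(8 * 10364.1940 * 0.028751 / 262.1780)
L = 3.015 m


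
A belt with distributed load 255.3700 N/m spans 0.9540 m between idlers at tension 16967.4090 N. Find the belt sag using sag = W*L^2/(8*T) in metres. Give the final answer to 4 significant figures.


sag = 255.3700 * 0.9540^2 / (8 * 16967.4090)
sag = 0.001712 m


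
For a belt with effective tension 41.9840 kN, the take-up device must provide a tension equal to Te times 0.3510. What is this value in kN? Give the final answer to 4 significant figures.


T_tu = 41.9840 * 0.3510
T_tu = 14.74 kN


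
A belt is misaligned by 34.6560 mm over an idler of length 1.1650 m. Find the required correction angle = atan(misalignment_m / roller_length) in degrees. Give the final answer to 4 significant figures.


misalign_m = 34.6560 / 1000 = 0.034656 m
angle = atan(0.034656 / 1.1650)
angle = 1.704 deg


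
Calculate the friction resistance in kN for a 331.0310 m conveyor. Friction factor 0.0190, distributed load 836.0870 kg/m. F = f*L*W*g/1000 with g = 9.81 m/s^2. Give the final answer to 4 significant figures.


F = 0.0190 * 331.0310 * 836.0870 * 9.81 / 1000
F = 51.59 kN


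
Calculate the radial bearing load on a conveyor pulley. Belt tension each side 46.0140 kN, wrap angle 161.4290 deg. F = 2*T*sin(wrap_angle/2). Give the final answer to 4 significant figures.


F = 2 * 46.0140 * sin(161.4290/2 deg)
F = 90.82 kN


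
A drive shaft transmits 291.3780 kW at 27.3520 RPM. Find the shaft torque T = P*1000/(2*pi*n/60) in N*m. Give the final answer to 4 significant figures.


omega = 2*pi*27.3520/60 = 2.86429 rad/s
T = 291.3780*1000 / 2.86429
T = 101700 N*m


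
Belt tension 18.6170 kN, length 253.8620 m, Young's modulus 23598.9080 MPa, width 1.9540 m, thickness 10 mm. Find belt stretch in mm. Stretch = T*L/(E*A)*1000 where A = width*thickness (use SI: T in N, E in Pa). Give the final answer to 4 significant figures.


A = 1.9540 * 0.01 = 0.01954 m^2
Stretch = 18.6170*1000 * 253.8620 / (23598.9080e6 * 0.01954) * 1000
Stretch = 10.25 mm


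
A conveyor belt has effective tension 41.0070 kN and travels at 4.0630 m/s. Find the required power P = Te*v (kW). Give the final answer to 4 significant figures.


P = Te * v = 41.0070 * 4.0630
P = 166.6 kW


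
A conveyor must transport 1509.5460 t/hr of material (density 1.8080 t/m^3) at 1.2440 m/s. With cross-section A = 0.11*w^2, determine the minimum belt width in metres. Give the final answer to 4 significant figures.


A_req = 1509.5460 / (1.2440 * 1.8080 * 3600) = 0.186434 m^2
w = sqrt(0.186434 / 0.11)
w = 1.302 m


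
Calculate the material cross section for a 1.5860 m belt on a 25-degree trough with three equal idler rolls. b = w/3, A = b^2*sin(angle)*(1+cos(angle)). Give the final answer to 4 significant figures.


b = 1.5860/3 = 0.528667 m
A = 0.528667^2 * sin(25 deg) * (1 + cos(25 deg))
A = 0.2252 m^2


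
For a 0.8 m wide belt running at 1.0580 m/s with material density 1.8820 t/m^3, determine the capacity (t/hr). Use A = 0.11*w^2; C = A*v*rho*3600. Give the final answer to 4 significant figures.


A = 0.11 * 0.8^2 = 0.0704 m^2
C = 0.0704 * 1.0580 * 1.8820 * 3600
C = 504.6 t/hr
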